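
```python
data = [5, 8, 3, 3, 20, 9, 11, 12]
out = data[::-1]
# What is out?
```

data has length 8. The slice data[::-1] selects indices [7, 6, 5, 4, 3, 2, 1, 0] (7->12, 6->11, 5->9, 4->20, 3->3, 2->3, 1->8, 0->5), giving [12, 11, 9, 20, 3, 3, 8, 5].

[12, 11, 9, 20, 3, 3, 8, 5]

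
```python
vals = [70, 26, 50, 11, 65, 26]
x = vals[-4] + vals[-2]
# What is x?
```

vals has length 6. Negative index -4 maps to positive index 6 + (-4) = 2. vals[2] = 50.
vals has length 6. Negative index -2 maps to positive index 6 + (-2) = 4. vals[4] = 65.
Sum: 50 + 65 = 115.

115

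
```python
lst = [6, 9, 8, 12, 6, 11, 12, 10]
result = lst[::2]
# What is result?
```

lst has length 8. The slice lst[::2] selects indices [0, 2, 4, 6] (0->6, 2->8, 4->6, 6->12), giving [6, 8, 6, 12].

[6, 8, 6, 12]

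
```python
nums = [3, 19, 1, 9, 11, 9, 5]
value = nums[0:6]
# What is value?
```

nums has length 7. The slice nums[0:6] selects indices [0, 1, 2, 3, 4, 5] (0->3, 1->19, 2->1, 3->9, 4->11, 5->9), giving [3, 19, 1, 9, 11, 9].

[3, 19, 1, 9, 11, 9]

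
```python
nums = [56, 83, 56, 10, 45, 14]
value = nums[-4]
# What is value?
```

nums has length 6. Negative index -4 maps to positive index 6 + (-4) = 2. nums[2] = 56.

56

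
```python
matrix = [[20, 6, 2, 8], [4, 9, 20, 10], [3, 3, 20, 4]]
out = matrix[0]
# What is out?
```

matrix has 3 rows. Row 0 is [20, 6, 2, 8].

[20, 6, 2, 8]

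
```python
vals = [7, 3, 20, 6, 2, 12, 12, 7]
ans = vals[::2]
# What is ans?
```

vals has length 8. The slice vals[::2] selects indices [0, 2, 4, 6] (0->7, 2->20, 4->2, 6->12), giving [7, 20, 2, 12].

[7, 20, 2, 12]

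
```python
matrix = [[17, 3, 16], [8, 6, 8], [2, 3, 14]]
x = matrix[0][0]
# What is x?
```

matrix[0] = [17, 3, 16]. Taking column 0 of that row yields 17.

17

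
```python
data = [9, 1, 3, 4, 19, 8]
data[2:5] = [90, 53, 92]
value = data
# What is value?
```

data starts as [9, 1, 3, 4, 19, 8] (length 6). The slice data[2:5] covers indices [2, 3, 4] with values [3, 4, 19]. Replacing that slice with [90, 53, 92] (same length) produces [9, 1, 90, 53, 92, 8].

[9, 1, 90, 53, 92, 8]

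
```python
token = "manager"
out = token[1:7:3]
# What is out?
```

token has length 7. The slice token[1:7:3] selects indices [1, 4] (1->'a', 4->'g'), giving 'ag'.

'ag'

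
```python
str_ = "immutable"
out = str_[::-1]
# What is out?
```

str_ has length 9. The slice str_[::-1] selects indices [8, 7, 6, 5, 4, 3, 2, 1, 0] (8->'e', 7->'l', 6->'b', 5->'a', 4->'t', 3->'u', 2->'m', 1->'m', 0->'i'), giving 'elbatummi'.

'elbatummi'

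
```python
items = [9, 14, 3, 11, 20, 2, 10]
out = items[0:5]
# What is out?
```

items has length 7. The slice items[0:5] selects indices [0, 1, 2, 3, 4] (0->9, 1->14, 2->3, 3->11, 4->20), giving [9, 14, 3, 11, 20].

[9, 14, 3, 11, 20]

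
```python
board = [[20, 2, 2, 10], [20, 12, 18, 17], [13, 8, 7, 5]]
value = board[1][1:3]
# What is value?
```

board[1] = [20, 12, 18, 17]. board[1] has length 4. The slice board[1][1:3] selects indices [1, 2] (1->12, 2->18), giving [12, 18].

[12, 18]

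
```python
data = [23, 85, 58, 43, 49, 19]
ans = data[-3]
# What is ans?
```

data has length 6. Negative index -3 maps to positive index 6 + (-3) = 3. data[3] = 43.

43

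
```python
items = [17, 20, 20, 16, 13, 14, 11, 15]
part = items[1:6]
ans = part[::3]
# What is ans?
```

items has length 8. The slice items[1:6] selects indices [1, 2, 3, 4, 5] (1->20, 2->20, 3->16, 4->13, 5->14), giving [20, 20, 16, 13, 14]. So part = [20, 20, 16, 13, 14]. part has length 5. The slice part[::3] selects indices [0, 3] (0->20, 3->13), giving [20, 13].

[20, 13]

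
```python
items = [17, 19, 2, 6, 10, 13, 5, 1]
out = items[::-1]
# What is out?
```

items has length 8. The slice items[::-1] selects indices [7, 6, 5, 4, 3, 2, 1, 0] (7->1, 6->5, 5->13, 4->10, 3->6, 2->2, 1->19, 0->17), giving [1, 5, 13, 10, 6, 2, 19, 17].

[1, 5, 13, 10, 6, 2, 19, 17]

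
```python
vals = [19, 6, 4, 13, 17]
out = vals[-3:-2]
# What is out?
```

vals has length 5. The slice vals[-3:-2] selects indices [2] (2->4), giving [4].

[4]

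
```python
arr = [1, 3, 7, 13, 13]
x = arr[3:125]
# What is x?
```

arr has length 5. The slice arr[3:125] selects indices [3, 4] (3->13, 4->13), giving [13, 13].

[13, 13]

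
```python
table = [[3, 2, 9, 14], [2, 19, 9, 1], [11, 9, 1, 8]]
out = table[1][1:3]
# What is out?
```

table[1] = [2, 19, 9, 1]. table[1] has length 4. The slice table[1][1:3] selects indices [1, 2] (1->19, 2->9), giving [19, 9].

[19, 9]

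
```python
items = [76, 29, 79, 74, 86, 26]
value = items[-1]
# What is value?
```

items has length 6. Negative index -1 maps to positive index 6 + (-1) = 5. items[5] = 26.

26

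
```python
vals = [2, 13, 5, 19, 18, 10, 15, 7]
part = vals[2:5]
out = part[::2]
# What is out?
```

vals has length 8. The slice vals[2:5] selects indices [2, 3, 4] (2->5, 3->19, 4->18), giving [5, 19, 18]. So part = [5, 19, 18]. part has length 3. The slice part[::2] selects indices [0, 2] (0->5, 2->18), giving [5, 18].

[5, 18]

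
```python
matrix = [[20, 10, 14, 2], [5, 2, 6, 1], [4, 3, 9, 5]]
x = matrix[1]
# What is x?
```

matrix has 3 rows. Row 1 is [5, 2, 6, 1].

[5, 2, 6, 1]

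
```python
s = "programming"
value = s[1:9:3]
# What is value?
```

s has length 11. The slice s[1:9:3] selects indices [1, 4, 7] (1->'r', 4->'r', 7->'m'), giving 'rrm'.

'rrm'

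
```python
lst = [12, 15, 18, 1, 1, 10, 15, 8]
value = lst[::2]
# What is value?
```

lst has length 8. The slice lst[::2] selects indices [0, 2, 4, 6] (0->12, 2->18, 4->1, 6->15), giving [12, 18, 1, 15].

[12, 18, 1, 15]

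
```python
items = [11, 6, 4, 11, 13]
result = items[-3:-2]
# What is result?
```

items has length 5. The slice items[-3:-2] selects indices [2] (2->4), giving [4].

[4]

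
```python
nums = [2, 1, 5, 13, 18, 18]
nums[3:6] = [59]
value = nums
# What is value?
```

nums starts as [2, 1, 5, 13, 18, 18] (length 6). The slice nums[3:6] covers indices [3, 4, 5] with values [13, 18, 18]. Replacing that slice with [59] (different length) produces [2, 1, 5, 59].

[2, 1, 5, 59]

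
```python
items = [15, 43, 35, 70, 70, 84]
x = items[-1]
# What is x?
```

items has length 6. Negative index -1 maps to positive index 6 + (-1) = 5. items[5] = 84.

84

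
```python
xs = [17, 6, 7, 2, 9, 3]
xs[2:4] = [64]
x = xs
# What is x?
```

xs starts as [17, 6, 7, 2, 9, 3] (length 6). The slice xs[2:4] covers indices [2, 3] with values [7, 2]. Replacing that slice with [64] (different length) produces [17, 6, 64, 9, 3].

[17, 6, 64, 9, 3]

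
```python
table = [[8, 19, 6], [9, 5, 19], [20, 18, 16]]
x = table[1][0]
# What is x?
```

table[1] = [9, 5, 19]. Taking column 0 of that row yields 9.

9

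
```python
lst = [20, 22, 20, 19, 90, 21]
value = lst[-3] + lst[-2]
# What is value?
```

lst has length 6. Negative index -3 maps to positive index 6 + (-3) = 3. lst[3] = 19.
lst has length 6. Negative index -2 maps to positive index 6 + (-2) = 4. lst[4] = 90.
Sum: 19 + 90 = 109.

109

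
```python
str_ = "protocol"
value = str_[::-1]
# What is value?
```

str_ has length 8. The slice str_[::-1] selects indices [7, 6, 5, 4, 3, 2, 1, 0] (7->'l', 6->'o', 5->'c', 4->'o', 3->'t', 2->'o', 1->'r', 0->'p'), giving 'locotorp'.

'locotorp'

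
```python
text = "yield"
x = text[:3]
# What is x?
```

text has length 5. The slice text[:3] selects indices [0, 1, 2] (0->'y', 1->'i', 2->'e'), giving 'yie'.

'yie'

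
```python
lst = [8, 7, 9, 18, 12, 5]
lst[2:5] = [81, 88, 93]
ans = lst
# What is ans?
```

lst starts as [8, 7, 9, 18, 12, 5] (length 6). The slice lst[2:5] covers indices [2, 3, 4] with values [9, 18, 12]. Replacing that slice with [81, 88, 93] (same length) produces [8, 7, 81, 88, 93, 5].

[8, 7, 81, 88, 93, 5]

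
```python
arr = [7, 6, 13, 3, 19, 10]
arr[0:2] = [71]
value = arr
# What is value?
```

arr starts as [7, 6, 13, 3, 19, 10] (length 6). The slice arr[0:2] covers indices [0, 1] with values [7, 6]. Replacing that slice with [71] (different length) produces [71, 13, 3, 19, 10].

[71, 13, 3, 19, 10]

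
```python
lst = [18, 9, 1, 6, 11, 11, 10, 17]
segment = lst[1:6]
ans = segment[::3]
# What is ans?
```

lst has length 8. The slice lst[1:6] selects indices [1, 2, 3, 4, 5] (1->9, 2->1, 3->6, 4->11, 5->11), giving [9, 1, 6, 11, 11]. So segment = [9, 1, 6, 11, 11]. segment has length 5. The slice segment[::3] selects indices [0, 3] (0->9, 3->11), giving [9, 11].

[9, 11]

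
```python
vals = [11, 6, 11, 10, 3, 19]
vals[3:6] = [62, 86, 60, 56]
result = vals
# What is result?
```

vals starts as [11, 6, 11, 10, 3, 19] (length 6). The slice vals[3:6] covers indices [3, 4, 5] with values [10, 3, 19]. Replacing that slice with [62, 86, 60, 56] (different length) produces [11, 6, 11, 62, 86, 60, 56].

[11, 6, 11, 62, 86, 60, 56]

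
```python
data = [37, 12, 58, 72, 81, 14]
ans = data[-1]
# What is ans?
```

data has length 6. Negative index -1 maps to positive index 6 + (-1) = 5. data[5] = 14.

14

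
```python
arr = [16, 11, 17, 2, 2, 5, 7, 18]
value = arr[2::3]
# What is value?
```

arr has length 8. The slice arr[2::3] selects indices [2, 5] (2->17, 5->5), giving [17, 5].

[17, 5]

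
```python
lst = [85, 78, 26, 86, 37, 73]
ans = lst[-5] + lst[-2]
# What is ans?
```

lst has length 6. Negative index -5 maps to positive index 6 + (-5) = 1. lst[1] = 78.
lst has length 6. Negative index -2 maps to positive index 6 + (-2) = 4. lst[4] = 37.
Sum: 78 + 37 = 115.

115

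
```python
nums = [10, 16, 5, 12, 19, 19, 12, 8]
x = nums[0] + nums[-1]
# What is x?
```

nums has length 8. nums[0] = 10.
nums has length 8. Negative index -1 maps to positive index 8 + (-1) = 7. nums[7] = 8.
Sum: 10 + 8 = 18.

18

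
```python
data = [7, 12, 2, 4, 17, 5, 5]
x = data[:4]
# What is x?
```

data has length 7. The slice data[:4] selects indices [0, 1, 2, 3] (0->7, 1->12, 2->2, 3->4), giving [7, 12, 2, 4].

[7, 12, 2, 4]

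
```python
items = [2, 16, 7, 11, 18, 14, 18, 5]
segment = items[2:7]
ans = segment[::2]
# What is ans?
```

items has length 8. The slice items[2:7] selects indices [2, 3, 4, 5, 6] (2->7, 3->11, 4->18, 5->14, 6->18), giving [7, 11, 18, 14, 18]. So segment = [7, 11, 18, 14, 18]. segment has length 5. The slice segment[::2] selects indices [0, 2, 4] (0->7, 2->18, 4->18), giving [7, 18, 18].

[7, 18, 18]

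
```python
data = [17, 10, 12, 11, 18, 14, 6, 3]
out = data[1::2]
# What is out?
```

data has length 8. The slice data[1::2] selects indices [1, 3, 5, 7] (1->10, 3->11, 5->14, 7->3), giving [10, 11, 14, 3].

[10, 11, 14, 3]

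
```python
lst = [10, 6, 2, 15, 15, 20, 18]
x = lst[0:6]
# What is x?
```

lst has length 7. The slice lst[0:6] selects indices [0, 1, 2, 3, 4, 5] (0->10, 1->6, 2->2, 3->15, 4->15, 5->20), giving [10, 6, 2, 15, 15, 20].

[10, 6, 2, 15, 15, 20]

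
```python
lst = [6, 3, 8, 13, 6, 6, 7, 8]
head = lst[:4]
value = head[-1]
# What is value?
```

lst has length 8. The slice lst[:4] selects indices [0, 1, 2, 3] (0->6, 1->3, 2->8, 3->13), giving [6, 3, 8, 13]. So head = [6, 3, 8, 13]. Then head[-1] = 13.

13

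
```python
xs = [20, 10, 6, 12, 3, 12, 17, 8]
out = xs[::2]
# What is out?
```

xs has length 8. The slice xs[::2] selects indices [0, 2, 4, 6] (0->20, 2->6, 4->3, 6->17), giving [20, 6, 3, 17].

[20, 6, 3, 17]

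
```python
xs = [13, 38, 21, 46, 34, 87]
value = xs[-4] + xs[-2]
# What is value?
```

xs has length 6. Negative index -4 maps to positive index 6 + (-4) = 2. xs[2] = 21.
xs has length 6. Negative index -2 maps to positive index 6 + (-2) = 4. xs[4] = 34.
Sum: 21 + 34 = 55.

55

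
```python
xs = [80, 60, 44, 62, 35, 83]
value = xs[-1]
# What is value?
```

xs has length 6. Negative index -1 maps to positive index 6 + (-1) = 5. xs[5] = 83.

83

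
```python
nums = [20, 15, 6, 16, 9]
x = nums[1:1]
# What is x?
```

nums has length 5. The slice nums[1:1] resolves to an empty index range, so the result is [].

[]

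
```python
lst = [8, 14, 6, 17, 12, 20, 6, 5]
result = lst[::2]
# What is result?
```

lst has length 8. The slice lst[::2] selects indices [0, 2, 4, 6] (0->8, 2->6, 4->12, 6->6), giving [8, 6, 12, 6].

[8, 6, 12, 6]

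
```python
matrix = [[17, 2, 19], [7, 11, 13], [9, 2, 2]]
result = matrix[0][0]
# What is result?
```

matrix[0] = [17, 2, 19]. Taking column 0 of that row yields 17.

17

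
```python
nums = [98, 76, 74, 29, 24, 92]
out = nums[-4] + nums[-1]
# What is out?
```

nums has length 6. Negative index -4 maps to positive index 6 + (-4) = 2. nums[2] = 74.
nums has length 6. Negative index -1 maps to positive index 6 + (-1) = 5. nums[5] = 92.
Sum: 74 + 92 = 166.

166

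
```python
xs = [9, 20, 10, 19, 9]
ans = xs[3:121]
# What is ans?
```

xs has length 5. The slice xs[3:121] selects indices [3, 4] (3->19, 4->9), giving [19, 9].

[19, 9]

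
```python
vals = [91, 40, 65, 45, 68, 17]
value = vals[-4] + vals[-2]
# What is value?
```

vals has length 6. Negative index -4 maps to positive index 6 + (-4) = 2. vals[2] = 65.
vals has length 6. Negative index -2 maps to positive index 6 + (-2) = 4. vals[4] = 68.
Sum: 65 + 68 = 133.

133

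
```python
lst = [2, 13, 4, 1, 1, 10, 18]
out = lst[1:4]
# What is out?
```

lst has length 7. The slice lst[1:4] selects indices [1, 2, 3] (1->13, 2->4, 3->1), giving [13, 4, 1].

[13, 4, 1]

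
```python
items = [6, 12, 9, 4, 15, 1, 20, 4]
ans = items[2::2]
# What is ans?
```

items has length 8. The slice items[2::2] selects indices [2, 4, 6] (2->9, 4->15, 6->20), giving [9, 15, 20].

[9, 15, 20]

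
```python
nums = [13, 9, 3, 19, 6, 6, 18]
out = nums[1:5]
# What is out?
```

nums has length 7. The slice nums[1:5] selects indices [1, 2, 3, 4] (1->9, 2->3, 3->19, 4->6), giving [9, 3, 19, 6].

[9, 3, 19, 6]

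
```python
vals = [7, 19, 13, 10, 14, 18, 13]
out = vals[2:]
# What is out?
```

vals has length 7. The slice vals[2:] selects indices [2, 3, 4, 5, 6] (2->13, 3->10, 4->14, 5->18, 6->13), giving [13, 10, 14, 18, 13].

[13, 10, 14, 18, 13]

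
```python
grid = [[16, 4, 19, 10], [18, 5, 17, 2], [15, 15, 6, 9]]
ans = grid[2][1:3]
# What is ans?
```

grid[2] = [15, 15, 6, 9]. grid[2] has length 4. The slice grid[2][1:3] selects indices [1, 2] (1->15, 2->6), giving [15, 6].

[15, 6]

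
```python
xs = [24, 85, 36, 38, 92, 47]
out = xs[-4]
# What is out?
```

xs has length 6. Negative index -4 maps to positive index 6 + (-4) = 2. xs[2] = 36.

36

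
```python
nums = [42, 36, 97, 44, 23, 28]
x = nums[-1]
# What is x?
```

nums has length 6. Negative index -1 maps to positive index 6 + (-1) = 5. nums[5] = 28.

28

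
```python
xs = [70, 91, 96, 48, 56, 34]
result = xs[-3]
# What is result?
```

xs has length 6. Negative index -3 maps to positive index 6 + (-3) = 3. xs[3] = 48.

48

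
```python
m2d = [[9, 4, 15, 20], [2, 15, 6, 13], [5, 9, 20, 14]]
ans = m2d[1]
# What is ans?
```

m2d has 3 rows. Row 1 is [2, 15, 6, 13].

[2, 15, 6, 13]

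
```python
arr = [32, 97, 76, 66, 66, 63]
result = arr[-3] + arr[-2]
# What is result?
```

arr has length 6. Negative index -3 maps to positive index 6 + (-3) = 3. arr[3] = 66.
arr has length 6. Negative index -2 maps to positive index 6 + (-2) = 4. arr[4] = 66.
Sum: 66 + 66 = 132.

132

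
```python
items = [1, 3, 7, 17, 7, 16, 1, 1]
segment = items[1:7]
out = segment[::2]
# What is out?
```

items has length 8. The slice items[1:7] selects indices [1, 2, 3, 4, 5, 6] (1->3, 2->7, 3->17, 4->7, 5->16, 6->1), giving [3, 7, 17, 7, 16, 1]. So segment = [3, 7, 17, 7, 16, 1]. segment has length 6. The slice segment[::2] selects indices [0, 2, 4] (0->3, 2->17, 4->16), giving [3, 17, 16].

[3, 17, 16]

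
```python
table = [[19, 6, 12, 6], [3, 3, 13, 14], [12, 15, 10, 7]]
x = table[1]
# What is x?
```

table has 3 rows. Row 1 is [3, 3, 13, 14].

[3, 3, 13, 14]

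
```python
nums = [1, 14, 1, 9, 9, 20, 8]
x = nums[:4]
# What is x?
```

nums has length 7. The slice nums[:4] selects indices [0, 1, 2, 3] (0->1, 1->14, 2->1, 3->9), giving [1, 14, 1, 9].

[1, 14, 1, 9]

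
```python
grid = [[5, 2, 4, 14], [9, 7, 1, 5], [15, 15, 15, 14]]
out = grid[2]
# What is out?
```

grid has 3 rows. Row 2 is [15, 15, 15, 14].

[15, 15, 15, 14]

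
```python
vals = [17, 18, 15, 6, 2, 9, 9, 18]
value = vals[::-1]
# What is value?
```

vals has length 8. The slice vals[::-1] selects indices [7, 6, 5, 4, 3, 2, 1, 0] (7->18, 6->9, 5->9, 4->2, 3->6, 2->15, 1->18, 0->17), giving [18, 9, 9, 2, 6, 15, 18, 17].

[18, 9, 9, 2, 6, 15, 18, 17]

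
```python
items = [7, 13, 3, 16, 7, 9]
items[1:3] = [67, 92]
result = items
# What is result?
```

items starts as [7, 13, 3, 16, 7, 9] (length 6). The slice items[1:3] covers indices [1, 2] with values [13, 3]. Replacing that slice with [67, 92] (same length) produces [7, 67, 92, 16, 7, 9].

[7, 67, 92, 16, 7, 9]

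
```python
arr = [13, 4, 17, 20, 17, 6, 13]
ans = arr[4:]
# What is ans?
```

arr has length 7. The slice arr[4:] selects indices [4, 5, 6] (4->17, 5->6, 6->13), giving [17, 6, 13].

[17, 6, 13]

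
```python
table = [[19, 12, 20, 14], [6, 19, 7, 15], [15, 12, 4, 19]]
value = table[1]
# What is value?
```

table has 3 rows. Row 1 is [6, 19, 7, 15].

[6, 19, 7, 15]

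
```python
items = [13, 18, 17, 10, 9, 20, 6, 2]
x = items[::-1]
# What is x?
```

items has length 8. The slice items[::-1] selects indices [7, 6, 5, 4, 3, 2, 1, 0] (7->2, 6->6, 5->20, 4->9, 3->10, 2->17, 1->18, 0->13), giving [2, 6, 20, 9, 10, 17, 18, 13].

[2, 6, 20, 9, 10, 17, 18, 13]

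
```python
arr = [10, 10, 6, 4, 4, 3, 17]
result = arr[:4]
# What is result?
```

arr has length 7. The slice arr[:4] selects indices [0, 1, 2, 3] (0->10, 1->10, 2->6, 3->4), giving [10, 10, 6, 4].

[10, 10, 6, 4]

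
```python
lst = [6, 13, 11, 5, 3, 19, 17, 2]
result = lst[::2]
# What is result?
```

lst has length 8. The slice lst[::2] selects indices [0, 2, 4, 6] (0->6, 2->11, 4->3, 6->17), giving [6, 11, 3, 17].

[6, 11, 3, 17]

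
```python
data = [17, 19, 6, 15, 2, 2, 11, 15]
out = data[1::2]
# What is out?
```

data has length 8. The slice data[1::2] selects indices [1, 3, 5, 7] (1->19, 3->15, 5->2, 7->15), giving [19, 15, 2, 15].

[19, 15, 2, 15]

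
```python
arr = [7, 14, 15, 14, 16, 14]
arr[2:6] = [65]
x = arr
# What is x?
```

arr starts as [7, 14, 15, 14, 16, 14] (length 6). The slice arr[2:6] covers indices [2, 3, 4, 5] with values [15, 14, 16, 14]. Replacing that slice with [65] (different length) produces [7, 14, 65].

[7, 14, 65]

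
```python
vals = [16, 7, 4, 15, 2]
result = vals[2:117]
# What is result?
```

vals has length 5. The slice vals[2:117] selects indices [2, 3, 4] (2->4, 3->15, 4->2), giving [4, 15, 2].

[4, 15, 2]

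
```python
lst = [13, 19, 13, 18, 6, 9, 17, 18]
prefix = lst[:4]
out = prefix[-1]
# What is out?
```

lst has length 8. The slice lst[:4] selects indices [0, 1, 2, 3] (0->13, 1->19, 2->13, 3->18), giving [13, 19, 13, 18]. So prefix = [13, 19, 13, 18]. Then prefix[-1] = 18.

18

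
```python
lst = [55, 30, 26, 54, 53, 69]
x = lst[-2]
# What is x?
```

lst has length 6. Negative index -2 maps to positive index 6 + (-2) = 4. lst[4] = 53.

53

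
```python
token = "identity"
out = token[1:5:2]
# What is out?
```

token has length 8. The slice token[1:5:2] selects indices [1, 3] (1->'d', 3->'n'), giving 'dn'.

'dn'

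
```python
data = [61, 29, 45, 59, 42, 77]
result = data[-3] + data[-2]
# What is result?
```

data has length 6. Negative index -3 maps to positive index 6 + (-3) = 3. data[3] = 59.
data has length 6. Negative index -2 maps to positive index 6 + (-2) = 4. data[4] = 42.
Sum: 59 + 42 = 101.

101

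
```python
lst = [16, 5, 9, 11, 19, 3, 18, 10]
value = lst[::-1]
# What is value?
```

lst has length 8. The slice lst[::-1] selects indices [7, 6, 5, 4, 3, 2, 1, 0] (7->10, 6->18, 5->3, 4->19, 3->11, 2->9, 1->5, 0->16), giving [10, 18, 3, 19, 11, 9, 5, 16].

[10, 18, 3, 19, 11, 9, 5, 16]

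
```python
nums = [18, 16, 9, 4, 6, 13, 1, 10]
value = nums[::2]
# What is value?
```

nums has length 8. The slice nums[::2] selects indices [0, 2, 4, 6] (0->18, 2->9, 4->6, 6->1), giving [18, 9, 6, 1].

[18, 9, 6, 1]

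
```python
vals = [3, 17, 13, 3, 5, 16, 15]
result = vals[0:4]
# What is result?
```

vals has length 7. The slice vals[0:4] selects indices [0, 1, 2, 3] (0->3, 1->17, 2->13, 3->3), giving [3, 17, 13, 3].

[3, 17, 13, 3]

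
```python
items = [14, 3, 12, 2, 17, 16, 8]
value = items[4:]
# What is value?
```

items has length 7. The slice items[4:] selects indices [4, 5, 6] (4->17, 5->16, 6->8), giving [17, 16, 8].

[17, 16, 8]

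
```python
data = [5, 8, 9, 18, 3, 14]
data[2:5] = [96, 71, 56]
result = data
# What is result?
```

data starts as [5, 8, 9, 18, 3, 14] (length 6). The slice data[2:5] covers indices [2, 3, 4] with values [9, 18, 3]. Replacing that slice with [96, 71, 56] (same length) produces [5, 8, 96, 71, 56, 14].

[5, 8, 96, 71, 56, 14]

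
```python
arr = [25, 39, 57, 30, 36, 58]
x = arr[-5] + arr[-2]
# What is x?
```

arr has length 6. Negative index -5 maps to positive index 6 + (-5) = 1. arr[1] = 39.
arr has length 6. Negative index -2 maps to positive index 6 + (-2) = 4. arr[4] = 36.
Sum: 39 + 36 = 75.

75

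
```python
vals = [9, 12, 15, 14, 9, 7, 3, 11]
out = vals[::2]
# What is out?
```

vals has length 8. The slice vals[::2] selects indices [0, 2, 4, 6] (0->9, 2->15, 4->9, 6->3), giving [9, 15, 9, 3].

[9, 15, 9, 3]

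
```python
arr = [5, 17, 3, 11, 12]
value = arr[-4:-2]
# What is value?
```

arr has length 5. The slice arr[-4:-2] selects indices [1, 2] (1->17, 2->3), giving [17, 3].

[17, 3]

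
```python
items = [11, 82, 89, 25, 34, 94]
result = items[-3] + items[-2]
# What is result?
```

items has length 6. Negative index -3 maps to positive index 6 + (-3) = 3. items[3] = 25.
items has length 6. Negative index -2 maps to positive index 6 + (-2) = 4. items[4] = 34.
Sum: 25 + 34 = 59.

59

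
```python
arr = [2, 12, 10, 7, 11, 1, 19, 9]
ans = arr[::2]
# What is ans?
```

arr has length 8. The slice arr[::2] selects indices [0, 2, 4, 6] (0->2, 2->10, 4->11, 6->19), giving [2, 10, 11, 19].

[2, 10, 11, 19]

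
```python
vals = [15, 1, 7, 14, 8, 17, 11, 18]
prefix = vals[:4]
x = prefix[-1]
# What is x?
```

vals has length 8. The slice vals[:4] selects indices [0, 1, 2, 3] (0->15, 1->1, 2->7, 3->14), giving [15, 1, 7, 14]. So prefix = [15, 1, 7, 14]. Then prefix[-1] = 14.

14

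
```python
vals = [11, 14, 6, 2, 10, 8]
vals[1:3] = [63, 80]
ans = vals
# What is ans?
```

vals starts as [11, 14, 6, 2, 10, 8] (length 6). The slice vals[1:3] covers indices [1, 2] with values [14, 6]. Replacing that slice with [63, 80] (same length) produces [11, 63, 80, 2, 10, 8].

[11, 63, 80, 2, 10, 8]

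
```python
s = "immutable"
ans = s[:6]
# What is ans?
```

s has length 9. The slice s[:6] selects indices [0, 1, 2, 3, 4, 5] (0->'i', 1->'m', 2->'m', 3->'u', 4->'t', 5->'a'), giving 'immuta'.

'immuta'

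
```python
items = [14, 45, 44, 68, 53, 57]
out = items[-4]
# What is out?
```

items has length 6. Negative index -4 maps to positive index 6 + (-4) = 2. items[2] = 44.

44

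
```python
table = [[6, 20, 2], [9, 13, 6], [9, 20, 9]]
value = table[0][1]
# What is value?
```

table[0] = [6, 20, 2]. Taking column 1 of that row yields 20.

20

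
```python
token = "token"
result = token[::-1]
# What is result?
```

token has length 5. The slice token[::-1] selects indices [4, 3, 2, 1, 0] (4->'n', 3->'e', 2->'k', 1->'o', 0->'t'), giving 'nekot'.

'nekot'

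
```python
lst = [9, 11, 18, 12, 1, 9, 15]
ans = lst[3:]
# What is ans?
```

lst has length 7. The slice lst[3:] selects indices [3, 4, 5, 6] (3->12, 4->1, 5->9, 6->15), giving [12, 1, 9, 15].

[12, 1, 9, 15]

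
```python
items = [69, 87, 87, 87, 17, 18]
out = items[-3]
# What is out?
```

items has length 6. Negative index -3 maps to positive index 6 + (-3) = 3. items[3] = 87.

87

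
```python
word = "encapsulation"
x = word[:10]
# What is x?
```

word has length 13. The slice word[:10] selects indices [0, 1, 2, 3, 4, 5, 6, 7, 8, 9] (0->'e', 1->'n', 2->'c', 3->'a', 4->'p', 5->'s', 6->'u', 7->'l', 8->'a', 9->'t'), giving 'encapsulat'.

'encapsulat'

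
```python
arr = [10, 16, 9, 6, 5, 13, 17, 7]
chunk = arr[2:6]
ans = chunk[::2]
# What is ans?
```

arr has length 8. The slice arr[2:6] selects indices [2, 3, 4, 5] (2->9, 3->6, 4->5, 5->13), giving [9, 6, 5, 13]. So chunk = [9, 6, 5, 13]. chunk has length 4. The slice chunk[::2] selects indices [0, 2] (0->9, 2->5), giving [9, 5].

[9, 5]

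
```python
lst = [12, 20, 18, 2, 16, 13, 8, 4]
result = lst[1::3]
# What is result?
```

lst has length 8. The slice lst[1::3] selects indices [1, 4, 7] (1->20, 4->16, 7->4), giving [20, 16, 4].

[20, 16, 4]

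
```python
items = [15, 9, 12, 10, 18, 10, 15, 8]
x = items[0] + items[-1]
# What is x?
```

items has length 8. items[0] = 15.
items has length 8. Negative index -1 maps to positive index 8 + (-1) = 7. items[7] = 8.
Sum: 15 + 8 = 23.

23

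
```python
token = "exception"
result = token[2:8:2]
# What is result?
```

token has length 9. The slice token[2:8:2] selects indices [2, 4, 6] (2->'c', 4->'p', 6->'i'), giving 'cpi'.

'cpi'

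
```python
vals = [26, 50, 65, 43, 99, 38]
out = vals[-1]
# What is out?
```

vals has length 6. Negative index -1 maps to positive index 6 + (-1) = 5. vals[5] = 38.

38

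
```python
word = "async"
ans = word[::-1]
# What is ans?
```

word has length 5. The slice word[::-1] selects indices [4, 3, 2, 1, 0] (4->'c', 3->'n', 2->'y', 1->'s', 0->'a'), giving 'cnysa'.

'cnysa'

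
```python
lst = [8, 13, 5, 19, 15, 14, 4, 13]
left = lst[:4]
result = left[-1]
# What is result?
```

lst has length 8. The slice lst[:4] selects indices [0, 1, 2, 3] (0->8, 1->13, 2->5, 3->19), giving [8, 13, 5, 19]. So left = [8, 13, 5, 19]. Then left[-1] = 19.

19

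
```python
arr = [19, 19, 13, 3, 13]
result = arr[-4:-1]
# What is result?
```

arr has length 5. The slice arr[-4:-1] selects indices [1, 2, 3] (1->19, 2->13, 3->3), giving [19, 13, 3].

[19, 13, 3]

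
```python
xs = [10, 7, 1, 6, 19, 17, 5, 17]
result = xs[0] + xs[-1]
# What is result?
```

xs has length 8. xs[0] = 10.
xs has length 8. Negative index -1 maps to positive index 8 + (-1) = 7. xs[7] = 17.
Sum: 10 + 17 = 27.

27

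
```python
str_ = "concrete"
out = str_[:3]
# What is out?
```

str_ has length 8. The slice str_[:3] selects indices [0, 1, 2] (0->'c', 1->'o', 2->'n'), giving 'con'.

'con'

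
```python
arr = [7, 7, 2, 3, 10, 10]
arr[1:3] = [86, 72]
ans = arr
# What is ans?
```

arr starts as [7, 7, 2, 3, 10, 10] (length 6). The slice arr[1:3] covers indices [1, 2] with values [7, 2]. Replacing that slice with [86, 72] (same length) produces [7, 86, 72, 3, 10, 10].

[7, 86, 72, 3, 10, 10]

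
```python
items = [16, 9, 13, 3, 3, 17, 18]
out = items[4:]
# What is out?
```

items has length 7. The slice items[4:] selects indices [4, 5, 6] (4->3, 5->17, 6->18), giving [3, 17, 18].

[3, 17, 18]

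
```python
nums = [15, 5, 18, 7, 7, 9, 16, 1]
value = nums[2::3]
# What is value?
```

nums has length 8. The slice nums[2::3] selects indices [2, 5] (2->18, 5->9), giving [18, 9].

[18, 9]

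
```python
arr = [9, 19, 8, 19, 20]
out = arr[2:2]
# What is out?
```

arr has length 5. The slice arr[2:2] resolves to an empty index range, so the result is [].

[]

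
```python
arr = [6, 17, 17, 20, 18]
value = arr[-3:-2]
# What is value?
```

arr has length 5. The slice arr[-3:-2] selects indices [2] (2->17), giving [17].

[17]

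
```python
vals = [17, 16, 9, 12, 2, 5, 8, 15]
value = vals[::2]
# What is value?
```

vals has length 8. The slice vals[::2] selects indices [0, 2, 4, 6] (0->17, 2->9, 4->2, 6->8), giving [17, 9, 2, 8].

[17, 9, 2, 8]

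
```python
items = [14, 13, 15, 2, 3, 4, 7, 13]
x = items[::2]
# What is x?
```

items has length 8. The slice items[::2] selects indices [0, 2, 4, 6] (0->14, 2->15, 4->3, 6->7), giving [14, 15, 3, 7].

[14, 15, 3, 7]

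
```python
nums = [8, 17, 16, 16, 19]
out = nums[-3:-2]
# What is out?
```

nums has length 5. The slice nums[-3:-2] selects indices [2] (2->16), giving [16].

[16]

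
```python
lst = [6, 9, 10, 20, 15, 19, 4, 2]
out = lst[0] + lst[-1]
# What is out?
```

lst has length 8. lst[0] = 6.
lst has length 8. Negative index -1 maps to positive index 8 + (-1) = 7. lst[7] = 2.
Sum: 6 + 2 = 8.

8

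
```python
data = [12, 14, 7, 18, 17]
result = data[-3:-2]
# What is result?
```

data has length 5. The slice data[-3:-2] selects indices [2] (2->7), giving [7].

[7]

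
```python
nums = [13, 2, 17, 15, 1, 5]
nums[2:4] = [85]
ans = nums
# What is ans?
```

nums starts as [13, 2, 17, 15, 1, 5] (length 6). The slice nums[2:4] covers indices [2, 3] with values [17, 15]. Replacing that slice with [85] (different length) produces [13, 2, 85, 1, 5].

[13, 2, 85, 1, 5]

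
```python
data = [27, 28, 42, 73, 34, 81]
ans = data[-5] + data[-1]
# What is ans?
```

data has length 6. Negative index -5 maps to positive index 6 + (-5) = 1. data[1] = 28.
data has length 6. Negative index -1 maps to positive index 6 + (-1) = 5. data[5] = 81.
Sum: 28 + 81 = 109.

109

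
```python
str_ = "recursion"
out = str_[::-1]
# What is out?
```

str_ has length 9. The slice str_[::-1] selects indices [8, 7, 6, 5, 4, 3, 2, 1, 0] (8->'n', 7->'o', 6->'i', 5->'s', 4->'r', 3->'u', 2->'c', 1->'e', 0->'r'), giving 'noisrucer'.

'noisrucer'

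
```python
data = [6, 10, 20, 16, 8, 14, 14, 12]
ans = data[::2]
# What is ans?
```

data has length 8. The slice data[::2] selects indices [0, 2, 4, 6] (0->6, 2->20, 4->8, 6->14), giving [6, 20, 8, 14].

[6, 20, 8, 14]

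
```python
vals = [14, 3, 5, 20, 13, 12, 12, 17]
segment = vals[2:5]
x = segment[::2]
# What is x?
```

vals has length 8. The slice vals[2:5] selects indices [2, 3, 4] (2->5, 3->20, 4->13), giving [5, 20, 13]. So segment = [5, 20, 13]. segment has length 3. The slice segment[::2] selects indices [0, 2] (0->5, 2->13), giving [5, 13].

[5, 13]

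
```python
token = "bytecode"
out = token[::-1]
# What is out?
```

token has length 8. The slice token[::-1] selects indices [7, 6, 5, 4, 3, 2, 1, 0] (7->'e', 6->'d', 5->'o', 4->'c', 3->'e', 2->'t', 1->'y', 0->'b'), giving 'edocetyb'.

'edocetyb'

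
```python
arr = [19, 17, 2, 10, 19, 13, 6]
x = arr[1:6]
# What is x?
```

arr has length 7. The slice arr[1:6] selects indices [1, 2, 3, 4, 5] (1->17, 2->2, 3->10, 4->19, 5->13), giving [17, 2, 10, 19, 13].

[17, 2, 10, 19, 13]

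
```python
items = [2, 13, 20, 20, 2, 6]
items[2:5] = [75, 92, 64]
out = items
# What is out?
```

items starts as [2, 13, 20, 20, 2, 6] (length 6). The slice items[2:5] covers indices [2, 3, 4] with values [20, 20, 2]. Replacing that slice with [75, 92, 64] (same length) produces [2, 13, 75, 92, 64, 6].

[2, 13, 75, 92, 64, 6]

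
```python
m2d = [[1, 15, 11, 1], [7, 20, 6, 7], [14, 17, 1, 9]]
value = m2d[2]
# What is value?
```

m2d has 3 rows. Row 2 is [14, 17, 1, 9].

[14, 17, 1, 9]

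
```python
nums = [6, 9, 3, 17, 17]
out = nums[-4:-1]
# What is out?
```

nums has length 5. The slice nums[-4:-1] selects indices [1, 2, 3] (1->9, 2->3, 3->17), giving [9, 3, 17].

[9, 3, 17]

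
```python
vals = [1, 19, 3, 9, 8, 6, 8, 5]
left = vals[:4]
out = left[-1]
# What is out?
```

vals has length 8. The slice vals[:4] selects indices [0, 1, 2, 3] (0->1, 1->19, 2->3, 3->9), giving [1, 19, 3, 9]. So left = [1, 19, 3, 9]. Then left[-1] = 9.

9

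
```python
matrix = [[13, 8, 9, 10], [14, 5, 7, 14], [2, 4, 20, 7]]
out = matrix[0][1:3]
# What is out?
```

matrix[0] = [13, 8, 9, 10]. matrix[0] has length 4. The slice matrix[0][1:3] selects indices [1, 2] (1->8, 2->9), giving [8, 9].

[8, 9]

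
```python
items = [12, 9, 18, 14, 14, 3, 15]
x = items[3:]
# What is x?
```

items has length 7. The slice items[3:] selects indices [3, 4, 5, 6] (3->14, 4->14, 5->3, 6->15), giving [14, 14, 3, 15].

[14, 14, 3, 15]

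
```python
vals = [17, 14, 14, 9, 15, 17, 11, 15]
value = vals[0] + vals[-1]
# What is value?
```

vals has length 8. vals[0] = 17.
vals has length 8. Negative index -1 maps to positive index 8 + (-1) = 7. vals[7] = 15.
Sum: 17 + 15 = 32.

32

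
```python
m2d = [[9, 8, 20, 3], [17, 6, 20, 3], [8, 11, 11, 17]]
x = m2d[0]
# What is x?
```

m2d has 3 rows. Row 0 is [9, 8, 20, 3].

[9, 8, 20, 3]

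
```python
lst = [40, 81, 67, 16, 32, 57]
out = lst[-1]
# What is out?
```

lst has length 6. Negative index -1 maps to positive index 6 + (-1) = 5. lst[5] = 57.

57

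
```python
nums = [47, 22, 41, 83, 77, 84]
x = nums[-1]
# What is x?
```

nums has length 6. Negative index -1 maps to positive index 6 + (-1) = 5. nums[5] = 84.

84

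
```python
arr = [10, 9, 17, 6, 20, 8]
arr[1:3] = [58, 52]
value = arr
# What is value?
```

arr starts as [10, 9, 17, 6, 20, 8] (length 6). The slice arr[1:3] covers indices [1, 2] with values [9, 17]. Replacing that slice with [58, 52] (same length) produces [10, 58, 52, 6, 20, 8].

[10, 58, 52, 6, 20, 8]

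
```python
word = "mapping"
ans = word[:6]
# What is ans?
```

word has length 7. The slice word[:6] selects indices [0, 1, 2, 3, 4, 5] (0->'m', 1->'a', 2->'p', 3->'p', 4->'i', 5->'n'), giving 'mappin'.

'mappin'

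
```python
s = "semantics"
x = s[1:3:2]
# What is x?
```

s has length 9. The slice s[1:3:2] selects indices [1] (1->'e'), giving 'e'.

'e'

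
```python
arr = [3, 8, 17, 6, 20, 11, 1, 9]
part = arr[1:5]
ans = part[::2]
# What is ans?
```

arr has length 8. The slice arr[1:5] selects indices [1, 2, 3, 4] (1->8, 2->17, 3->6, 4->20), giving [8, 17, 6, 20]. So part = [8, 17, 6, 20]. part has length 4. The slice part[::2] selects indices [0, 2] (0->8, 2->6), giving [8, 6].

[8, 6]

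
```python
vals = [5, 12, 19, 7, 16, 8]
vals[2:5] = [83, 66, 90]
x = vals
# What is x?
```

vals starts as [5, 12, 19, 7, 16, 8] (length 6). The slice vals[2:5] covers indices [2, 3, 4] with values [19, 7, 16]. Replacing that slice with [83, 66, 90] (same length) produces [5, 12, 83, 66, 90, 8].

[5, 12, 83, 66, 90, 8]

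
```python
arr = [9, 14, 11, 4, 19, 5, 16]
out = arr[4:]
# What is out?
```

arr has length 7. The slice arr[4:] selects indices [4, 5, 6] (4->19, 5->5, 6->16), giving [19, 5, 16].

[19, 5, 16]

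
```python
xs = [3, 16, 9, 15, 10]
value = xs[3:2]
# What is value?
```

xs has length 5. The slice xs[3:2] resolves to an empty index range, so the result is [].

[]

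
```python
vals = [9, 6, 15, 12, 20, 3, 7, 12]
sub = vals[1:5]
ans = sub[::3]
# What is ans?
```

vals has length 8. The slice vals[1:5] selects indices [1, 2, 3, 4] (1->6, 2->15, 3->12, 4->20), giving [6, 15, 12, 20]. So sub = [6, 15, 12, 20]. sub has length 4. The slice sub[::3] selects indices [0, 3] (0->6, 3->20), giving [6, 20].

[6, 20]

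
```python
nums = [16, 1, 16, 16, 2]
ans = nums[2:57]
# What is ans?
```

nums has length 5. The slice nums[2:57] selects indices [2, 3, 4] (2->16, 3->16, 4->2), giving [16, 16, 2].

[16, 16, 2]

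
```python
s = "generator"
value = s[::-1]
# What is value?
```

s has length 9. The slice s[::-1] selects indices [8, 7, 6, 5, 4, 3, 2, 1, 0] (8->'r', 7->'o', 6->'t', 5->'a', 4->'r', 3->'e', 2->'n', 1->'e', 0->'g'), giving 'rotareneg'.

'rotareneg'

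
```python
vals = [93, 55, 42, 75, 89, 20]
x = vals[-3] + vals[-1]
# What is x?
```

vals has length 6. Negative index -3 maps to positive index 6 + (-3) = 3. vals[3] = 75.
vals has length 6. Negative index -1 maps to positive index 6 + (-1) = 5. vals[5] = 20.
Sum: 75 + 20 = 95.

95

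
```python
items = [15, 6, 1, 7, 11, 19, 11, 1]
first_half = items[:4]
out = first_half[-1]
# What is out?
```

items has length 8. The slice items[:4] selects indices [0, 1, 2, 3] (0->15, 1->6, 2->1, 3->7), giving [15, 6, 1, 7]. So first_half = [15, 6, 1, 7]. Then first_half[-1] = 7.

7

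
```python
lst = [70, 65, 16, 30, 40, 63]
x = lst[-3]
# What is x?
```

lst has length 6. Negative index -3 maps to positive index 6 + (-3) = 3. lst[3] = 30.

30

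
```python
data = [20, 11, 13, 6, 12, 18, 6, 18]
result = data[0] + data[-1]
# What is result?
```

data has length 8. data[0] = 20.
data has length 8. Negative index -1 maps to positive index 8 + (-1) = 7. data[7] = 18.
Sum: 20 + 18 = 38.

38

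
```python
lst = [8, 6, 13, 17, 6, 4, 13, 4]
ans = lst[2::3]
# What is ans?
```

lst has length 8. The slice lst[2::3] selects indices [2, 5] (2->13, 5->4), giving [13, 4].

[13, 4]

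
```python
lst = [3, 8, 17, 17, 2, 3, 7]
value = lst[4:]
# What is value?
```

lst has length 7. The slice lst[4:] selects indices [4, 5, 6] (4->2, 5->3, 6->7), giving [2, 3, 7].

[2, 3, 7]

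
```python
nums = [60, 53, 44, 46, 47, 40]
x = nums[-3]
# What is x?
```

nums has length 6. Negative index -3 maps to positive index 6 + (-3) = 3. nums[3] = 46.

46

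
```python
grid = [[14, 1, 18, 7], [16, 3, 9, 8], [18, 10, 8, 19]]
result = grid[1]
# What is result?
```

grid has 3 rows. Row 1 is [16, 3, 9, 8].

[16, 3, 9, 8]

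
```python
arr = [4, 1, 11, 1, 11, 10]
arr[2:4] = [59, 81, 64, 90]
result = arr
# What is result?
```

arr starts as [4, 1, 11, 1, 11, 10] (length 6). The slice arr[2:4] covers indices [2, 3] with values [11, 1]. Replacing that slice with [59, 81, 64, 90] (different length) produces [4, 1, 59, 81, 64, 90, 11, 10].

[4, 1, 59, 81, 64, 90, 11, 10]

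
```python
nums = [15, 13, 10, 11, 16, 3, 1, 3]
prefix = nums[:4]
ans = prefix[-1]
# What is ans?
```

nums has length 8. The slice nums[:4] selects indices [0, 1, 2, 3] (0->15, 1->13, 2->10, 3->11), giving [15, 13, 10, 11]. So prefix = [15, 13, 10, 11]. Then prefix[-1] = 11.

11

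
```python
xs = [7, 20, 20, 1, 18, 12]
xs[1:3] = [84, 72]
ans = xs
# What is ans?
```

xs starts as [7, 20, 20, 1, 18, 12] (length 6). The slice xs[1:3] covers indices [1, 2] with values [20, 20]. Replacing that slice with [84, 72] (same length) produces [7, 84, 72, 1, 18, 12].

[7, 84, 72, 1, 18, 12]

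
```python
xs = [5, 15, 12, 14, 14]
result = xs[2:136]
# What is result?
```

xs has length 5. The slice xs[2:136] selects indices [2, 3, 4] (2->12, 3->14, 4->14), giving [12, 14, 14].

[12, 14, 14]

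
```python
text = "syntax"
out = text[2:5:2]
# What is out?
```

text has length 6. The slice text[2:5:2] selects indices [2, 4] (2->'n', 4->'a'), giving 'na'.

'na'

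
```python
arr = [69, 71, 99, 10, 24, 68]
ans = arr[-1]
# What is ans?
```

arr has length 6. Negative index -1 maps to positive index 6 + (-1) = 5. arr[5] = 68.

68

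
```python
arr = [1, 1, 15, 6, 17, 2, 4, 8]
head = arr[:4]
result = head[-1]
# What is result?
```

arr has length 8. The slice arr[:4] selects indices [0, 1, 2, 3] (0->1, 1->1, 2->15, 3->6), giving [1, 1, 15, 6]. So head = [1, 1, 15, 6]. Then head[-1] = 6.

6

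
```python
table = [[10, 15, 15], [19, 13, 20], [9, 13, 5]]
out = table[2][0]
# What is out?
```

table[2] = [9, 13, 5]. Taking column 0 of that row yields 9.

9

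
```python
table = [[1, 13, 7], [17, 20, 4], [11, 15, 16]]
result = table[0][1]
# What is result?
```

table[0] = [1, 13, 7]. Taking column 1 of that row yields 13.

13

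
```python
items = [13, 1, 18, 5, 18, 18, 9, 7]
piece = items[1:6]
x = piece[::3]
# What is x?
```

items has length 8. The slice items[1:6] selects indices [1, 2, 3, 4, 5] (1->1, 2->18, 3->5, 4->18, 5->18), giving [1, 18, 5, 18, 18]. So piece = [1, 18, 5, 18, 18]. piece has length 5. The slice piece[::3] selects indices [0, 3] (0->1, 3->18), giving [1, 18].

[1, 18]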